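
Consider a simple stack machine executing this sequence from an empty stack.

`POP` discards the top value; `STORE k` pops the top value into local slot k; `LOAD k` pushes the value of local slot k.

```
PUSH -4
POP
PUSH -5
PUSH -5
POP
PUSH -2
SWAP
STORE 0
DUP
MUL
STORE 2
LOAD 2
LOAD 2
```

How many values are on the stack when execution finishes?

PUSH -4 -> [-4]
POP     -> []
PUSH -5 -> [-5]
PUSH -5 -> [-5, -5]
POP     -> [-5]
PUSH -2 -> [-5, -2]
SWAP    -> [-2, -5]
STORE 0 -> [-2]
DUP     -> [-2, -2]
MUL     -> [4]
STORE 2 -> []
LOAD 2  -> [4]
LOAD 2  -> [4, 4]

2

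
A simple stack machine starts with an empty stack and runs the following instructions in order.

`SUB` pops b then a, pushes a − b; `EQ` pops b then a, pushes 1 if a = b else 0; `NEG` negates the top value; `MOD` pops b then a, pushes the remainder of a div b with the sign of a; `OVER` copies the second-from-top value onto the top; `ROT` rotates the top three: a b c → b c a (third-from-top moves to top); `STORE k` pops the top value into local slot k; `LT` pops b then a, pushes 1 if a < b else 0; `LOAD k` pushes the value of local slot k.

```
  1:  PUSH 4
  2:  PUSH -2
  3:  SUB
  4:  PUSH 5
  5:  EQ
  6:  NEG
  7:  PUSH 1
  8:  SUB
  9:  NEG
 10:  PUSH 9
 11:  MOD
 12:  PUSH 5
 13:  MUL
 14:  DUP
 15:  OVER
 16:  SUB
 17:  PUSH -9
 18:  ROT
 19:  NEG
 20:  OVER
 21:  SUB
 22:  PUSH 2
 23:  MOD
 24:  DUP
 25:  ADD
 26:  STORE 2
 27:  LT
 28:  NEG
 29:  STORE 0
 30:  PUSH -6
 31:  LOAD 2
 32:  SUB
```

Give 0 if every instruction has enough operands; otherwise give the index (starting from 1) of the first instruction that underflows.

0

PUSH 4  → 4
PUSH -2 → 4 -2
SUB     → 6
PUSH 5  → 6 5
EQ      → 0
NEG     → 0
PUSH 1  → 0 1
SUB     → -1
NEG     → 1
PUSH 9  → 1 9
MOD     → 1
PUSH 5  → 1 5
MUL     → 5
DUP     → 5 5
OVER    → 5 5 5
SUB     → 5 0
PUSH -9 → 5 0 -9
ROT     → 0 -9 5
NEG     → 0 -9 -5
OVER    → 0 -9 -5 -9
SUB     → 0 -9 4
PUSH 2  → 0 -9 4 2
MOD     → 0 -9 0
DUP     → 0 -9 0 0
ADD     → 0 -9 0
STORE 2 → 0 -9
LT      → 0
NEG     → 0
STORE 0 → (empty)
PUSH -6 → -6
LOAD 2  → -6 0
SUB     → -6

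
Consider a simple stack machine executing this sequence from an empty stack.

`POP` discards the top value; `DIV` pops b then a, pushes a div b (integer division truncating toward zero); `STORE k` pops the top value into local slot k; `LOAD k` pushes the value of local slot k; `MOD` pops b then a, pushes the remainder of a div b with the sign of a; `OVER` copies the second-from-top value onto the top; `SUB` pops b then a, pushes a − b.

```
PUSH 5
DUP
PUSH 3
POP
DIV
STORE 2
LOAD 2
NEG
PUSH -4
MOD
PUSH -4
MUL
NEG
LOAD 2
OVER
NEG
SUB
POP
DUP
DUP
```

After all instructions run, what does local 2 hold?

PUSH 5  → 5
DUP     → 5 5
PUSH 3  → 5 5 3
POP     → 5 5
DIV     → 1
STORE 2 → (empty)
LOAD 2  → 1
NEG     → -1
PUSH -4 → -1 -4
MOD     → -1
PUSH -4 → -1 -4
MUL     → 4
NEG     → -4
LOAD 2  → -4 1
OVER    → -4 1 -4
NEG     → -4 1 4
SUB     → -4 -3
POP     → -4
DUP     → -4 -4
DUP     → -4 -4 -4

1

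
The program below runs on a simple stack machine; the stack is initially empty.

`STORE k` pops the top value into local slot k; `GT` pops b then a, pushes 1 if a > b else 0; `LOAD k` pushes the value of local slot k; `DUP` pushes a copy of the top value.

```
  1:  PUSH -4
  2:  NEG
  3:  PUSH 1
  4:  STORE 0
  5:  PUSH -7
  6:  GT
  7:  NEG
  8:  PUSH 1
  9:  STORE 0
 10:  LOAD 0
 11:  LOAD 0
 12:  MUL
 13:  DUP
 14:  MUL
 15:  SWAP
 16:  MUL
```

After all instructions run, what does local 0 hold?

PUSH -4 -> -4
NEG     -> 4
PUSH 1  -> 4 1
STORE 0 -> 4
PUSH -7 -> 4 -7
GT      -> 1
NEG     -> -1
PUSH 1  -> -1 1
STORE 0 -> -1
LOAD 0  -> -1 1
LOAD 0  -> -1 1 1
MUL     -> -1 1
DUP     -> -1 1 1
MUL     -> -1 1
SWAP    -> 1 -1
MUL     -> -1

1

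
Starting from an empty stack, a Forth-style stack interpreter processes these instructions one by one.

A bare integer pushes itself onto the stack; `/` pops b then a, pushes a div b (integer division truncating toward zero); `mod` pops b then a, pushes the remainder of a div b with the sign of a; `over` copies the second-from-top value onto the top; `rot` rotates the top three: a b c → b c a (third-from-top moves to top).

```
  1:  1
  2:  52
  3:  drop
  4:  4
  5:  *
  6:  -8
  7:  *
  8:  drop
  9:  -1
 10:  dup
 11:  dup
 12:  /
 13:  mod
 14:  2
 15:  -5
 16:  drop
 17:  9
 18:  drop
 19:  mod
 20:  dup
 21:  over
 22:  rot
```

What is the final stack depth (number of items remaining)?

3

1    : [1]
52   : [1, 52]
drop : [1]
4    : [1, 4]
*    : [4]
-8   : [4, -8]
*    : [-32]
drop : []
-1   : [-1]
dup  : [-1, -1]
dup  : [-1, -1, -1]
/    : [-1, 1]
mod  : [0]
2    : [0, 2]
-5   : [0, 2, -5]
drop : [0, 2]
9    : [0, 2, 9]
drop : [0, 2]
mod  : [0]
dup  : [0, 0]
over : [0, 0, 0]
rot  : [0, 0, 0]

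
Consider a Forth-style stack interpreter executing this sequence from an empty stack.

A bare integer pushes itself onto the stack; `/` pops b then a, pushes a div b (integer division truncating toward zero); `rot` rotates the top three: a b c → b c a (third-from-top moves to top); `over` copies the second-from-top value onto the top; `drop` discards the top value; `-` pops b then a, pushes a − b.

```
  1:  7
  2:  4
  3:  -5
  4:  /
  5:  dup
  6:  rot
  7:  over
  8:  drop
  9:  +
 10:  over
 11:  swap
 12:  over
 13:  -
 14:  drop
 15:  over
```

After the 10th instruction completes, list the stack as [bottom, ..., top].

7    -> [7]
4    -> [7, 4]
-5   -> [7, 4, -5]
/    -> [7, 0]
dup  -> [7, 0, 0]
rot  -> [0, 0, 7]
over -> [0, 0, 7, 0]
drop -> [0, 0, 7]
+    -> [0, 7]
over -> [0, 7, 0]

[0, 7, 0]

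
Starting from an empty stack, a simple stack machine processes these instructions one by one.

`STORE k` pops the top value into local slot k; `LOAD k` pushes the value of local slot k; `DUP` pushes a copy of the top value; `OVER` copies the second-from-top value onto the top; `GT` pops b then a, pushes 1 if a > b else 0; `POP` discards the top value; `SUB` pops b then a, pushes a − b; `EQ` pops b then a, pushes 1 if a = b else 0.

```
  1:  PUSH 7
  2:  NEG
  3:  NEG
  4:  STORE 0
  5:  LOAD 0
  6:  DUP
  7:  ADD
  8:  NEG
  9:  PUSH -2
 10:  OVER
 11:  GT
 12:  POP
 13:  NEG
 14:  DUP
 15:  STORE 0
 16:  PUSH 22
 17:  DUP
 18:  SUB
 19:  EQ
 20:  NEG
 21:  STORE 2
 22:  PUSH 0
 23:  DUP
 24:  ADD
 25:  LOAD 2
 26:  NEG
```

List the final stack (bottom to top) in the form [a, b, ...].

PUSH 7  : 7
NEG     : -7
NEG     : 7
STORE 0 : (empty)
LOAD 0  : 7
DUP     : 7 7
ADD     : 14
NEG     : -14
PUSH -2 : -14 -2
OVER    : -14 -2 -14
GT      : -14 1
POP     : -14
NEG     : 14
DUP     : 14 14
STORE 0 : 14
PUSH 22 : 14 22
DUP     : 14 22 22
SUB     : 14 0
EQ      : 0
NEG     : 0
STORE 2 : (empty)
PUSH 0  : 0
DUP     : 0 0
ADD     : 0
LOAD 2  : 0 0
NEG     : 0 0

[0, 0]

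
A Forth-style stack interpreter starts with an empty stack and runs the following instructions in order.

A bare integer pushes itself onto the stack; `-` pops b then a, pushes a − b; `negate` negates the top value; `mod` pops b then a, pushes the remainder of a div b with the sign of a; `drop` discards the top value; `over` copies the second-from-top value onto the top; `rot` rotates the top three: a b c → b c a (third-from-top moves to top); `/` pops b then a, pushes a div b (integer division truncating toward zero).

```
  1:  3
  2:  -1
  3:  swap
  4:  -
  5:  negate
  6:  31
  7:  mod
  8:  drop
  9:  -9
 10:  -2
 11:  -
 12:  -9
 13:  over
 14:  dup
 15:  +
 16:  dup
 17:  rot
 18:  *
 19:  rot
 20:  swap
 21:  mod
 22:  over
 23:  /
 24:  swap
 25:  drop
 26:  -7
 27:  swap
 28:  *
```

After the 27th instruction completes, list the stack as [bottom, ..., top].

[-7, 0]

3       3
-1      3 -1
swap    -1 3
-       -4
negate  4
31      4 31
mod     4
drop    (empty)
-9      -9
-2      -9 -2
-       -7
-9      -7 -9
over    -7 -9 -7
dup     -7 -9 -7 -7
+       -7 -9 -14
dup     -7 -9 -14 -14
rot     -7 -14 -14 -9
*       -7 -14 126
rot     -14 126 -7
swap    -14 -7 126
mod     -14 -7
over    -14 -7 -14
/       -14 0
swap    0 -14
drop    0
-7      0 -7
swap    -7 0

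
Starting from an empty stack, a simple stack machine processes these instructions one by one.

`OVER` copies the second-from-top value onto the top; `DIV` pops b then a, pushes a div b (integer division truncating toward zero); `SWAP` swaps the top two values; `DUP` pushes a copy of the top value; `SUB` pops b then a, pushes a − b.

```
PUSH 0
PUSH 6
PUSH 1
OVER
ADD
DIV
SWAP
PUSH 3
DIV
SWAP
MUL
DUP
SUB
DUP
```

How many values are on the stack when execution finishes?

2

PUSH 0 -> [0]
PUSH 6 -> [0, 6]
PUSH 1 -> [0, 6, 1]
OVER   -> [0, 6, 1, 6]
ADD    -> [0, 6, 7]
DIV    -> [0, 0]
SWAP   -> [0, 0]
PUSH 3 -> [0, 0, 3]
DIV    -> [0, 0]
SWAP   -> [0, 0]
MUL    -> [0]
DUP    -> [0, 0]
SUB    -> [0]
DUP    -> [0, 0]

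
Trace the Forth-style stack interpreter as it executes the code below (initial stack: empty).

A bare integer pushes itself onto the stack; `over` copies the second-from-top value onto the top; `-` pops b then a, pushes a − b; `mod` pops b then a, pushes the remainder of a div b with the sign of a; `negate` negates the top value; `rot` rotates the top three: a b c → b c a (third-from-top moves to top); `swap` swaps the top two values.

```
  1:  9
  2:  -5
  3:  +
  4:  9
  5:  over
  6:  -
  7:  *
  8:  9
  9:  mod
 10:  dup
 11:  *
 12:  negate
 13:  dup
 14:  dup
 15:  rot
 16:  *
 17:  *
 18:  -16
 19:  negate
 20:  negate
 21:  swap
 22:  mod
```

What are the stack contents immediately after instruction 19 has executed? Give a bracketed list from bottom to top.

9       [9]
-5      [9, -5]
+       [4]
9       [4, 9]
over    [4, 9, 4]
-       [4, 5]
*       [20]
9       [20, 9]
mod     [2]
dup     [2, 2]
*       [4]
negate  [-4]
dup     [-4, -4]
dup     [-4, -4, -4]
rot     [-4, -4, -4]
*       [-4, 16]
*       [-64]
-16     [-64, -16]
negate  [-64, 16]

[-64, 16]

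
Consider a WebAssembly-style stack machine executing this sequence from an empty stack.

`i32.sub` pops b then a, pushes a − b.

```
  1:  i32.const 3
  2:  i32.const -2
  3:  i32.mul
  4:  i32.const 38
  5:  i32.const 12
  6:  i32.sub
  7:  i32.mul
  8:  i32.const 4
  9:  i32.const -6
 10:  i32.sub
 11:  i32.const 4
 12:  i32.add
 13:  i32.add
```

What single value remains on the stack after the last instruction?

-142

i32.const 3  -> [3]
i32.const -2 -> [3, -2]
i32.mul      -> [-6]
i32.const 38 -> [-6, 38]
i32.const 12 -> [-6, 38, 12]
i32.sub      -> [-6, 26]
i32.mul      -> [-156]
i32.const 4  -> [-156, 4]
i32.const -6 -> [-156, 4, -6]
i32.sub      -> [-156, 10]
i32.const 4  -> [-156, 10, 4]
i32.add      -> [-156, 14]
i32.add      -> [-142]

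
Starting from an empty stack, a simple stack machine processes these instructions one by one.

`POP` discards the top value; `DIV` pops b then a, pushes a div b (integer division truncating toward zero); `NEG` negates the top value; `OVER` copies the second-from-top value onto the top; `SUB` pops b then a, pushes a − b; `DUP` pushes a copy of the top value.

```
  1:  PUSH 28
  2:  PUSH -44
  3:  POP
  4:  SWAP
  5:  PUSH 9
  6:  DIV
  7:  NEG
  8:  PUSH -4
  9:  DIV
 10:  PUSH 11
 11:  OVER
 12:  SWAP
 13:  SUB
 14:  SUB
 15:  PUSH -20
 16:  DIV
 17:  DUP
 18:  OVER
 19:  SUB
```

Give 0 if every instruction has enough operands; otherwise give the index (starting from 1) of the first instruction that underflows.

4

PUSH 28  : [28]
PUSH -44 : [28, -44]
POP      : [28]
SWAP  — needs 2 operands, stack has 1 → underflow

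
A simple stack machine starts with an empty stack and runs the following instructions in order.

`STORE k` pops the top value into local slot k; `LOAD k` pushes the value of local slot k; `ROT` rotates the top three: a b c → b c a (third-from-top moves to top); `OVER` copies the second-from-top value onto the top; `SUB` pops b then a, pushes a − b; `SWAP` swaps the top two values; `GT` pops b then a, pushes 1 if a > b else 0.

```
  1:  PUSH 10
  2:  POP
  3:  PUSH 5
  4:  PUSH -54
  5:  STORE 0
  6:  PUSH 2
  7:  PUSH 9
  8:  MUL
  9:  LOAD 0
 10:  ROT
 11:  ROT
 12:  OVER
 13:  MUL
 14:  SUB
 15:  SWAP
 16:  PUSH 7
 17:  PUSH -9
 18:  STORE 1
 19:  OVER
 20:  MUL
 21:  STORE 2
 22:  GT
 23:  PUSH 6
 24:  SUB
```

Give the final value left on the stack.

-6

PUSH 10  → 10
POP      → (empty)
PUSH 5   → 5
PUSH -54 → 5 -54
STORE 0  → 5
PUSH 2   → 5 2
PUSH 9   → 5 2 9
MUL      → 5 18
LOAD 0   → 5 18 -54
ROT      → 18 -54 5
ROT      → -54 5 18
OVER     → -54 5 18 5
MUL      → -54 5 90
SUB      → -54 -85
SWAP     → -85 -54
PUSH 7   → -85 -54 7
PUSH -9  → -85 -54 7 -9
STORE 1  → -85 -54 7
OVER     → -85 -54 7 -54
MUL      → -85 -54 -378
STORE 2  → -85 -54
GT       → 0
PUSH 6   → 0 6
SUB      → -6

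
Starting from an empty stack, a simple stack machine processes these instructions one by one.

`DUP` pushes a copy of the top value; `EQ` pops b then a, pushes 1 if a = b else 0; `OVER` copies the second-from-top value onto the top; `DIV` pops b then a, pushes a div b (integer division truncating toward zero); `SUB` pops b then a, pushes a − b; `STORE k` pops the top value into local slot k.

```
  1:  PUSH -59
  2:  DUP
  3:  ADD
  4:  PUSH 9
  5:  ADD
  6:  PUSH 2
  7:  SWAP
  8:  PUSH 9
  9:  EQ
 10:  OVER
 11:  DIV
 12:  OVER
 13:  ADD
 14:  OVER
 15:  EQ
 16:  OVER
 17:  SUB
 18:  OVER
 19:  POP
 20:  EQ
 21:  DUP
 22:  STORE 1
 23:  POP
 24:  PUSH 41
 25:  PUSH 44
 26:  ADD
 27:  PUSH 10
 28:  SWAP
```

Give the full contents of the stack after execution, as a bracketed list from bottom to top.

PUSH -59  [-59]
DUP       [-59, -59]
ADD       [-118]
PUSH 9    [-118, 9]
ADD       [-109]
PUSH 2    [-109, 2]
SWAP      [2, -109]
PUSH 9    [2, -109, 9]
EQ        [2, 0]
OVER      [2, 0, 2]
DIV       [2, 0]
OVER      [2, 0, 2]
ADD       [2, 2]
OVER      [2, 2, 2]
EQ        [2, 1]
OVER      [2, 1, 2]
SUB       [2, -1]
OVER      [2, -1, 2]
POP       [2, -1]
EQ        [0]
DUP       [0, 0]
STORE 1   [0]
POP       []
PUSH 41   [41]
PUSH 44   [41, 44]
ADD       [85]
PUSH 10   [85, 10]
SWAP      [10, 85]

[10, 85]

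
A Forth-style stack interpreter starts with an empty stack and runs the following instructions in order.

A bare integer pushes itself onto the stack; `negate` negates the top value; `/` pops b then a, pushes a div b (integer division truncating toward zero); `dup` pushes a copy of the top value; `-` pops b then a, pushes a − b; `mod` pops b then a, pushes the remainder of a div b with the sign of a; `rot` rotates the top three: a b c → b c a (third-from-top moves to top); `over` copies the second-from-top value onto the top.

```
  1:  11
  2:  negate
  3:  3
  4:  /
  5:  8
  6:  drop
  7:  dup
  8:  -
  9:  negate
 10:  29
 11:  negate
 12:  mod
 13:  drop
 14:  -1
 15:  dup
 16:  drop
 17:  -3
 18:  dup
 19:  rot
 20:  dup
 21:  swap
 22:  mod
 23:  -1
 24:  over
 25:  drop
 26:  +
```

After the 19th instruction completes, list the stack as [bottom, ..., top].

11     → 11
negate → -11
3      → -11 3
/      → -3
8      → -3 8
drop   → -3
dup    → -3 -3
-      → 0
negate → 0
29     → 0 29
negate → 0 -29
mod    → 0
drop   → (empty)
-1     → -1
dup    → -1 -1
drop   → -1
-3     → -1 -3
dup    → -1 -3 -3
rot    → -3 -3 -1

[-3, -3, -1]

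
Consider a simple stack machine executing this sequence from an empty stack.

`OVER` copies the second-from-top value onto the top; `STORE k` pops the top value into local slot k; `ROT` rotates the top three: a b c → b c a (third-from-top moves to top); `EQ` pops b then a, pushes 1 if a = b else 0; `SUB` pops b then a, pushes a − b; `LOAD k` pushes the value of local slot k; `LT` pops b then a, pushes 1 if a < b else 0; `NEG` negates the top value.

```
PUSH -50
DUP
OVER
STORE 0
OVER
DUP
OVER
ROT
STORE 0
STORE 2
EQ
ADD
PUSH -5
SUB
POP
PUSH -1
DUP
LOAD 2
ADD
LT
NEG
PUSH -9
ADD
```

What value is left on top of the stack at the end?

-9

PUSH -50 → [-50]
DUP      → [-50, -50]
OVER     → [-50, -50, -50]
STORE 0  → [-50, -50]
OVER     → [-50, -50, -50]
DUP      → [-50, -50, -50, -50]
OVER     → [-50, -50, -50, -50, -50]
ROT      → [-50, -50, -50, -50, -50]
STORE 0  → [-50, -50, -50, -50]
STORE 2  → [-50, -50, -50]
EQ       → [-50, 1]
ADD      → [-49]
PUSH -5  → [-49, -5]
SUB      → [-44]
POP      → []
PUSH -1  → [-1]
DUP      → [-1, -1]
LOAD 2   → [-1, -1, -50]
ADD      → [-1, -51]
LT       → [0]
NEG      → [0]
PUSH -9  → [0, -9]
ADD      → [-9]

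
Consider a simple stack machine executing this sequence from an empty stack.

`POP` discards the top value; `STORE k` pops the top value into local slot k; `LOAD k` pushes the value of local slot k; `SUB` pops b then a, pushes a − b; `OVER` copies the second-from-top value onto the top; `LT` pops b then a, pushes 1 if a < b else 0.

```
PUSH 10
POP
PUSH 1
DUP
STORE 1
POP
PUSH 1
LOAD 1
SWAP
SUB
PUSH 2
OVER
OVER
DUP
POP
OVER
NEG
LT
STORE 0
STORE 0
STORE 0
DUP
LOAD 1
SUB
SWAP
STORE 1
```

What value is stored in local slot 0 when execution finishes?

2

PUSH 10 -> [10]
POP     -> []
PUSH 1  -> [1]
DUP     -> [1, 1]
STORE 1 -> [1]
POP     -> []
PUSH 1  -> [1]
LOAD 1  -> [1, 1]
SWAP    -> [1, 1]
SUB     -> [0]
PUSH 2  -> [0, 2]
OVER    -> [0, 2, 0]
OVER    -> [0, 2, 0, 2]
DUP     -> [0, 2, 0, 2, 2]
POP     -> [0, 2, 0, 2]
OVER    -> [0, 2, 0, 2, 0]
NEG     -> [0, 2, 0, 2, 0]
LT      -> [0, 2, 0, 0]
STORE 0 -> [0, 2, 0]
STORE 0 -> [0, 2]
STORE 0 -> [0]
DUP     -> [0, 0]
LOAD 1  -> [0, 0, 1]
SUB     -> [0, -1]
SWAP    -> [-1, 0]
STORE 1 -> [-1]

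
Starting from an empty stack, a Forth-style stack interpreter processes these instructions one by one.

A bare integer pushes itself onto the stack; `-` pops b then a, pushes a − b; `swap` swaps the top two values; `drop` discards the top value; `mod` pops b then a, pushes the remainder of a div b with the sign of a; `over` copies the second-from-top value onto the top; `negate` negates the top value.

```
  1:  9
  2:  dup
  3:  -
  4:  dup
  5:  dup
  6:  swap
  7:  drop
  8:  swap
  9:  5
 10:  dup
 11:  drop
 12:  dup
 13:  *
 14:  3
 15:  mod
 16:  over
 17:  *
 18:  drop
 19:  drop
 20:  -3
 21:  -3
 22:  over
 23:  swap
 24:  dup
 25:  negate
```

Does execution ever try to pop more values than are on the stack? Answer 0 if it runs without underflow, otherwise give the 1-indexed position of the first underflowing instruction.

0

9      : 9
dup    : 9 9
-      : 0
dup    : 0 0
dup    : 0 0 0
swap   : 0 0 0
drop   : 0 0
swap   : 0 0
5      : 0 0 5
dup    : 0 0 5 5
drop   : 0 0 5
dup    : 0 0 5 5
*      : 0 0 25
3      : 0 0 25 3
mod    : 0 0 1
over   : 0 0 1 0
*      : 0 0 0
drop   : 0 0
drop   : 0
-3     : 0 -3
-3     : 0 -3 -3
over   : 0 -3 -3 -3
swap   : 0 -3 -3 -3
dup    : 0 -3 -3 -3 -3
negate : 0 -3 -3 -3 3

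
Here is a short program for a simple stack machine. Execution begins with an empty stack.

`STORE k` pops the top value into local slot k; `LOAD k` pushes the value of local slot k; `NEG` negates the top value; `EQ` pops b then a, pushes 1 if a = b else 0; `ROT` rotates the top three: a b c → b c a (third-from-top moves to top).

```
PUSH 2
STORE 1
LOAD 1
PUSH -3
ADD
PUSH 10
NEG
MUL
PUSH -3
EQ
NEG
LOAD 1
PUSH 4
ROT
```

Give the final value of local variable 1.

2

PUSH 2  -> 2
STORE 1 -> (empty)
LOAD 1  -> 2
PUSH -3 -> 2 -3
ADD     -> -1
PUSH 10 -> -1 10
NEG     -> -1 -10
MUL     -> 10
PUSH -3 -> 10 -3
EQ      -> 0
NEG     -> 0
LOAD 1  -> 0 2
PUSH 4  -> 0 2 4
ROT     -> 2 4 0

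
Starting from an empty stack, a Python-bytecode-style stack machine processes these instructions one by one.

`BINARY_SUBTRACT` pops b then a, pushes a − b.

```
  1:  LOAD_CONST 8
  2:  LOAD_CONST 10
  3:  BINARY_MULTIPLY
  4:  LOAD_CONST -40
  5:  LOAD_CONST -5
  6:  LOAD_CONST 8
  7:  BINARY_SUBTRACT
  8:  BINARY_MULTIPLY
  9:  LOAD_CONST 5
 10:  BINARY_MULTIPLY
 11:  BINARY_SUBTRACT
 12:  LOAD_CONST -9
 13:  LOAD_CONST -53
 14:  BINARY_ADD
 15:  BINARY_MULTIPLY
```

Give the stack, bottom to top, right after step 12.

[-2520, -9]

LOAD_CONST 8     [8]
LOAD_CONST 10    [8, 10]
BINARY_MULTIPLY  [80]
LOAD_CONST -40   [80, -40]
LOAD_CONST -5    [80, -40, -5]
LOAD_CONST 8     [80, -40, -5, 8]
BINARY_SUBTRACT  [80, -40, -13]
BINARY_MULTIPLY  [80, 520]
LOAD_CONST 5     [80, 520, 5]
BINARY_MULTIPLY  [80, 2600]
BINARY_SUBTRACT  [-2520]
LOAD_CONST -9    [-2520, -9]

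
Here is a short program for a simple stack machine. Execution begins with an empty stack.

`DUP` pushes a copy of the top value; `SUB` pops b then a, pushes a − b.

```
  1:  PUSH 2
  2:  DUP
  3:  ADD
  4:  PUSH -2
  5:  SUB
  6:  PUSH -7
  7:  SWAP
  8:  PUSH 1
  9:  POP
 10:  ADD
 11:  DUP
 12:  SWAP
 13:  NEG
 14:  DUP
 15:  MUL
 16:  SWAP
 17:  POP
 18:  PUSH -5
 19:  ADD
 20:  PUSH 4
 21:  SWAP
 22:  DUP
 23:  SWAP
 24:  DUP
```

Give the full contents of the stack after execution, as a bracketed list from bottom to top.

PUSH 2  : 2
DUP     : 2 2
ADD     : 4
PUSH -2 : 4 -2
SUB     : 6
PUSH -7 : 6 -7
SWAP    : -7 6
PUSH 1  : -7 6 1
POP     : -7 6
ADD     : -1
DUP     : -1 -1
SWAP    : -1 -1
NEG     : -1 1
DUP     : -1 1 1
MUL     : -1 1
SWAP    : 1 -1
POP     : 1
PUSH -5 : 1 -5
ADD     : -4
PUSH 4  : -4 4
SWAP    : 4 -4
DUP     : 4 -4 -4
SWAP    : 4 -4 -4
DUP     : 4 -4 -4 -4

[4, -4, -4, -4]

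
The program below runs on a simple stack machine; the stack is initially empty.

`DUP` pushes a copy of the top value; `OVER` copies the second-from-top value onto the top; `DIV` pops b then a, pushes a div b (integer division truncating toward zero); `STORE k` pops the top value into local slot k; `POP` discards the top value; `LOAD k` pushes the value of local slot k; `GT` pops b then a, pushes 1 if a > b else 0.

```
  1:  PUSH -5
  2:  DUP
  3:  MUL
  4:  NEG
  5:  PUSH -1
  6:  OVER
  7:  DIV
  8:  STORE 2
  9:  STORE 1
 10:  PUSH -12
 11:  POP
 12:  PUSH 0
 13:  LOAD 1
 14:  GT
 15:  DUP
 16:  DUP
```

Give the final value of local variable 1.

PUSH -5  : -5
DUP      : -5 -5
MUL      : 25
NEG      : -25
PUSH -1  : -25 -1
OVER     : -25 -1 -25
DIV      : -25 0
STORE 2  : -25
STORE 1  : (empty)
PUSH -12 : -12
POP      : (empty)
PUSH 0   : 0
LOAD 1   : 0 -25
GT       : 1
DUP      : 1 1
DUP      : 1 1 1

-25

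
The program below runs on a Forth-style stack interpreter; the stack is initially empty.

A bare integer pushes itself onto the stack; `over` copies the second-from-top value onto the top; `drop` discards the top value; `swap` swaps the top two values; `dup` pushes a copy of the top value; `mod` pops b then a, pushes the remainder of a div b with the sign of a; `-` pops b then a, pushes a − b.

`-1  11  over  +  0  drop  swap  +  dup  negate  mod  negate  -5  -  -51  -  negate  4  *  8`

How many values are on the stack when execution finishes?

-1     -> -1
11     -> -1 11
over   -> -1 11 -1
+      -> -1 10
0      -> -1 10 0
drop   -> -1 10
swap   -> 10 -1
+      -> 9
dup    -> 9 9
negate -> 9 -9
mod    -> 0
negate -> 0
-5     -> 0 -5
-      -> 5
-51    -> 5 -51
-      -> 56
negate -> -56
4      -> -56 4
*      -> -224
8      -> -224 8

2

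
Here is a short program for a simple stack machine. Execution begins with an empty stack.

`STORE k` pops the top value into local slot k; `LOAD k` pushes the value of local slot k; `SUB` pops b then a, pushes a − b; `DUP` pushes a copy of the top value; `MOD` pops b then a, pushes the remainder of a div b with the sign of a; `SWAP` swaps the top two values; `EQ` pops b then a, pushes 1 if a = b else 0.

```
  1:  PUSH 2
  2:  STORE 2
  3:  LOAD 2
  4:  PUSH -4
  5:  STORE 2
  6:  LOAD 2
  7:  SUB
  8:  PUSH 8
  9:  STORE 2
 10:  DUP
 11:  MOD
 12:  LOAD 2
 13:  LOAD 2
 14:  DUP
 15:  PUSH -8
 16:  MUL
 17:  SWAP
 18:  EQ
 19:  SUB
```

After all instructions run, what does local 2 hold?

8

PUSH 2  : 2
STORE 2 : (empty)
LOAD 2  : 2
PUSH -4 : 2 -4
STORE 2 : 2
LOAD 2  : 2 -4
SUB     : 6
PUSH 8  : 6 8
STORE 2 : 6
DUP     : 6 6
MOD     : 0
LOAD 2  : 0 8
LOAD 2  : 0 8 8
DUP     : 0 8 8 8
PUSH -8 : 0 8 8 8 -8
MUL     : 0 8 8 -64
SWAP    : 0 8 -64 8
EQ      : 0 8 0
SUB     : 0 8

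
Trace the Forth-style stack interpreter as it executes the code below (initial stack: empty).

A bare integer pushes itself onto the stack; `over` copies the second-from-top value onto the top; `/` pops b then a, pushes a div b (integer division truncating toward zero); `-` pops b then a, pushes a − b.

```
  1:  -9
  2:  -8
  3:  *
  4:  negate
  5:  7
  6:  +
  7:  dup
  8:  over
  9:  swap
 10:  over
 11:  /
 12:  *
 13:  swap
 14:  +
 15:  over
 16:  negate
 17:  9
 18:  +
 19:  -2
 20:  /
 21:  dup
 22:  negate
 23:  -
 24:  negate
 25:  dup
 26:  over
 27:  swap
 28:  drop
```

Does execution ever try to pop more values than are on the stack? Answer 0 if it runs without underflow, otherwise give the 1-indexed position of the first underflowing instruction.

-9      [-9]
-8      [-9, -8]
*       [72]
negate  [-72]
7       [-72, 7]
+       [-65]
dup     [-65, -65]
over    [-65, -65, -65]
swap    [-65, -65, -65]
over    [-65, -65, -65, -65]
/       [-65, -65, 1]
*       [-65, -65]
swap    [-65, -65]
+       [-130]
over  — needs 2 operands, stack has 1 → underflow

15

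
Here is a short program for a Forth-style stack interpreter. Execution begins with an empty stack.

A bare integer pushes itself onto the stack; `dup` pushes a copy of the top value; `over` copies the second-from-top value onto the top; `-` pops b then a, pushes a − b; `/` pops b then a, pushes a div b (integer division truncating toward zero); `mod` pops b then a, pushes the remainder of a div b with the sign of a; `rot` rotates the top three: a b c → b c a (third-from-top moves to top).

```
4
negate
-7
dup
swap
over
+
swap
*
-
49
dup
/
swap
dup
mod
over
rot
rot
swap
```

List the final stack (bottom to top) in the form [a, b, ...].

[1, 0, 1]

4      → [4]
negate → [-4]
-7     → [-4, -7]
dup    → [-4, -7, -7]
swap   → [-4, -7, -7]
over   → [-4, -7, -7, -7]
+      → [-4, -7, -14]
swap   → [-4, -14, -7]
*      → [-4, 98]
-      → [-102]
49     → [-102, 49]
dup    → [-102, 49, 49]
/      → [-102, 1]
swap   → [1, -102]
dup    → [1, -102, -102]
mod    → [1, 0]
over   → [1, 0, 1]
rot    → [0, 1, 1]
rot    → [1, 1, 0]
swap   → [1, 0, 1]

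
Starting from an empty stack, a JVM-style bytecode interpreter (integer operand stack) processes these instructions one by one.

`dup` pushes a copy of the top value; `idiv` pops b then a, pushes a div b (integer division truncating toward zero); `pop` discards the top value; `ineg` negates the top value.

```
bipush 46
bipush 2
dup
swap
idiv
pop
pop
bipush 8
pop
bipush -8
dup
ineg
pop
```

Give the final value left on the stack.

-8

bipush 46 → [46]
bipush 2  → [46, 2]
dup       → [46, 2, 2]
swap      → [46, 2, 2]
idiv      → [46, 1]
pop       → [46]
pop       → []
bipush 8  → [8]
pop       → []
bipush -8 → [-8]
dup       → [-8, -8]
ineg      → [-8, 8]
pop       → [-8]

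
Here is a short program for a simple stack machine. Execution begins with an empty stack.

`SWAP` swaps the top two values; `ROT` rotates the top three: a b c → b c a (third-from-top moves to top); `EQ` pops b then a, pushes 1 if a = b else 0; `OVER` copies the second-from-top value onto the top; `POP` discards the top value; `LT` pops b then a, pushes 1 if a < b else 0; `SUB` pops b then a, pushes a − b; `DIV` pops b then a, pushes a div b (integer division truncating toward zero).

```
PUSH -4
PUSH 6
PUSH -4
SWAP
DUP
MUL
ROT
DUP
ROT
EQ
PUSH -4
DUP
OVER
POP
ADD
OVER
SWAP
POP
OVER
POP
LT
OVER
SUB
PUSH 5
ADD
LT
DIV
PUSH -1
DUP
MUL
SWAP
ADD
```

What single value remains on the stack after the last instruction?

-3

PUSH -4 → -4
PUSH 6  → -4 6
PUSH -4 → -4 6 -4
SWAP    → -4 -4 6
DUP     → -4 -4 6 6
MUL     → -4 -4 36
ROT     → -4 36 -4
DUP     → -4 36 -4 -4
ROT     → -4 -4 -4 36
EQ      → -4 -4 0
PUSH -4 → -4 -4 0 -4
DUP     → -4 -4 0 -4 -4
OVER    → -4 -4 0 -4 -4 -4
POP     → -4 -4 0 -4 -4
ADD     → -4 -4 0 -8
OVER    → -4 -4 0 -8 0
SWAP    → -4 -4 0 0 -8
POP     → -4 -4 0 0
OVER    → -4 -4 0 0 0
POP     → -4 -4 0 0
LT      → -4 -4 0
OVER    → -4 -4 0 -4
SUB     → -4 -4 4
PUSH 5  → -4 -4 4 5
ADD     → -4 -4 9
LT      → -4 1
DIV     → -4
PUSH -1 → -4 -1
DUP     → -4 -1 -1
MUL     → -4 1
SWAP    → 1 -4
ADD     → -3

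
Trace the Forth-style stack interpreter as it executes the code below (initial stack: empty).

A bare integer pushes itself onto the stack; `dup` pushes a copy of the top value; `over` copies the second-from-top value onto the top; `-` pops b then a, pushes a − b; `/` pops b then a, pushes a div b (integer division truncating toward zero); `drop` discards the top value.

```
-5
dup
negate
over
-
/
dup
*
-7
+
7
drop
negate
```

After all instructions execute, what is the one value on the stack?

-5     → [-5]
dup    → [-5, -5]
negate → [-5, 5]
over   → [-5, 5, -5]
-      → [-5, 10]
/      → [0]
dup    → [0, 0]
*      → [0]
-7     → [0, -7]
+      → [-7]
7      → [-7, 7]
drop   → [-7]
negate → [7]

7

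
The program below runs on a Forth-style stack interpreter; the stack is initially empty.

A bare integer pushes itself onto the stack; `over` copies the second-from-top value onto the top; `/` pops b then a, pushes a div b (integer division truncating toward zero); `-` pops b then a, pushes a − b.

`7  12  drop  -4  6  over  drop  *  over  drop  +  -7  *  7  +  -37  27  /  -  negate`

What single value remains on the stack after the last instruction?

7      → [7]
12     → [7, 12]
drop   → [7]
-4     → [7, -4]
6      → [7, -4, 6]
over   → [7, -4, 6, -4]
drop   → [7, -4, 6]
*      → [7, -24]
over   → [7, -24, 7]
drop   → [7, -24]
+      → [-17]
-7     → [-17, -7]
*      → [119]
7      → [119, 7]
+      → [126]
-37    → [126, -37]
27     → [126, -37, 27]
/      → [126, -1]
-      → [127]
negate → [-127]

-127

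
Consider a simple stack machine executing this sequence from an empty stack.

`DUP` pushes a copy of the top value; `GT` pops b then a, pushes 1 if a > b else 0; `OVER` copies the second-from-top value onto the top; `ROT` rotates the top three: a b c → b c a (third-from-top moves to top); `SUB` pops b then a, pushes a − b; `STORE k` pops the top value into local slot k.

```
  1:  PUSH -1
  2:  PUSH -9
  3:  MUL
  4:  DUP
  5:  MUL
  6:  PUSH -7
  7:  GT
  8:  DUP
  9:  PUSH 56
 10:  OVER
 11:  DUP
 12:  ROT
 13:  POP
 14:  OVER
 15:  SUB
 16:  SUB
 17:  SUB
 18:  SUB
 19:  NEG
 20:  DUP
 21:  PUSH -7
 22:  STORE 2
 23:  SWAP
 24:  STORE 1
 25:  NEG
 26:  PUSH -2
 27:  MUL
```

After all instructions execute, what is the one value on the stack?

PUSH -1 -> [-1]
PUSH -9 -> [-1, -9]
MUL     -> [9]
DUP     -> [9, 9]
MUL     -> [81]
PUSH -7 -> [81, -7]
GT      -> [1]
DUP     -> [1, 1]
PUSH 56 -> [1, 1, 56]
OVER    -> [1, 1, 56, 1]
DUP     -> [1, 1, 56, 1, 1]
ROT     -> [1, 1, 1, 1, 56]
POP     -> [1, 1, 1, 1]
OVER    -> [1, 1, 1, 1, 1]
SUB     -> [1, 1, 1, 0]
SUB     -> [1, 1, 1]
SUB     -> [1, 0]
SUB     -> [1]
NEG     -> [-1]
DUP     -> [-1, -1]
PUSH -7 -> [-1, -1, -7]
STORE 2 -> [-1, -1]
SWAP    -> [-1, -1]
STORE 1 -> [-1]
NEG     -> [1]
PUSH -2 -> [1, -2]
MUL     -> [-2]

-2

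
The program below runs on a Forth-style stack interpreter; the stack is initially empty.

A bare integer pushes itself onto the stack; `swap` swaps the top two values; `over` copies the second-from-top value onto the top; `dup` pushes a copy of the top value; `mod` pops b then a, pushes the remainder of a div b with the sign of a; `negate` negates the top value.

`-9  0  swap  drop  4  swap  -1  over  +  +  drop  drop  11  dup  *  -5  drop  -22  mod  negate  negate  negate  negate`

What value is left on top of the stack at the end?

11

-9     -> [-9]
0      -> [-9, 0]
swap   -> [0, -9]
drop   -> [0]
4      -> [0, 4]
swap   -> [4, 0]
-1     -> [4, 0, -1]
over   -> [4, 0, -1, 0]
+      -> [4, 0, -1]
+      -> [4, -1]
drop   -> [4]
drop   -> []
11     -> [11]
dup    -> [11, 11]
*      -> [121]
-5     -> [121, -5]
drop   -> [121]
-22    -> [121, -22]
mod    -> [11]
negate -> [-11]
negate -> [11]
negate -> [-11]
negate -> [11]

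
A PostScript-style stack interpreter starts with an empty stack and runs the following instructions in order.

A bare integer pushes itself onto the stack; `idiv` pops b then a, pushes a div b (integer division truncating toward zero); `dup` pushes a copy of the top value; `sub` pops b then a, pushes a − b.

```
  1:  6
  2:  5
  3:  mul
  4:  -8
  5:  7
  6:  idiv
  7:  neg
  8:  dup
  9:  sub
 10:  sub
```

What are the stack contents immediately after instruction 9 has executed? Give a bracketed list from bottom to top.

6     [6]
5     [6, 5]
mul   [30]
-8    [30, -8]
7     [30, -8, 7]
idiv  [30, -1]
neg   [30, 1]
dup   [30, 1, 1]
sub   [30, 0]

[30, 0]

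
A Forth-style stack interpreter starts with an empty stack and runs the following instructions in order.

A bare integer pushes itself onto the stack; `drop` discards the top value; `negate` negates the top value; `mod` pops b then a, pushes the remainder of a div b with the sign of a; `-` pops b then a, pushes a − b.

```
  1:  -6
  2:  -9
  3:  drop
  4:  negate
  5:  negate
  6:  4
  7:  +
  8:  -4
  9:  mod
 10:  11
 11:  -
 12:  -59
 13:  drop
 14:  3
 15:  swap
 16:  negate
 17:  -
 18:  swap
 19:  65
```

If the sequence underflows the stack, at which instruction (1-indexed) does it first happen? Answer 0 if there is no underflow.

-6     → [-6]
-9     → [-6, -9]
drop   → [-6]
negate → [6]
negate → [-6]
4      → [-6, 4]
+      → [-2]
-4     → [-2, -4]
mod    → [-2]
11     → [-2, 11]
-      → [-13]
-59    → [-13, -59]
drop   → [-13]
3      → [-13, 3]
swap   → [3, -13]
negate → [3, 13]
-      → [-10]
swap  — needs 2 operands, stack has 1 → underflow

18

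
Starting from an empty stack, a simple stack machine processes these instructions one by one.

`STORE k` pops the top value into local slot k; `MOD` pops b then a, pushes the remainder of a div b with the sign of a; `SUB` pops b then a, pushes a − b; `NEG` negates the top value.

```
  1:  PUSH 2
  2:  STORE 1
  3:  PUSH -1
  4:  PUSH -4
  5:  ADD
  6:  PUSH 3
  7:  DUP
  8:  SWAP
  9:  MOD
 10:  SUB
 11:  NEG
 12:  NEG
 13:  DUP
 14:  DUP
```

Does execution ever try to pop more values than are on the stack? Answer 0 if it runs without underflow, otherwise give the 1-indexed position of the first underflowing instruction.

0

PUSH 2   2
STORE 1  (empty)
PUSH -1  -1
PUSH -4  -1 -4
ADD      -5
PUSH 3   -5 3
DUP      -5 3 3
SWAP     -5 3 3
MOD      -5 0
SUB      -5
NEG      5
NEG      -5
DUP      -5 -5
DUP      -5 -5 -5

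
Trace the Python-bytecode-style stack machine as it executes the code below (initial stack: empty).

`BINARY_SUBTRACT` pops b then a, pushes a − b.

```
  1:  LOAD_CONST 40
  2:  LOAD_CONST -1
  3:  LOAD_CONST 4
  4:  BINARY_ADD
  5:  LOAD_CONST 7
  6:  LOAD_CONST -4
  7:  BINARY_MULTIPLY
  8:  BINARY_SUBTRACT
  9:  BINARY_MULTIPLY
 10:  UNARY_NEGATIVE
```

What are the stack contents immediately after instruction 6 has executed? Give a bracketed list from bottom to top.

[40, 3, 7, -4]

LOAD_CONST 40 → 40
LOAD_CONST -1 → 40 -1
LOAD_CONST 4  → 40 -1 4
BINARY_ADD    → 40 3
LOAD_CONST 7  → 40 3 7
LOAD_CONST -4 → 40 3 7 -4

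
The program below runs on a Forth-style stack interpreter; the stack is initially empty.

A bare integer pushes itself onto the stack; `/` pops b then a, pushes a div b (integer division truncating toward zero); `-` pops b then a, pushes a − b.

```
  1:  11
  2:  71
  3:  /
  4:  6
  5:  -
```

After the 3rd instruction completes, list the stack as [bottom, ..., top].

[0]

11 -> [11]
71 -> [11, 71]
/  -> [0]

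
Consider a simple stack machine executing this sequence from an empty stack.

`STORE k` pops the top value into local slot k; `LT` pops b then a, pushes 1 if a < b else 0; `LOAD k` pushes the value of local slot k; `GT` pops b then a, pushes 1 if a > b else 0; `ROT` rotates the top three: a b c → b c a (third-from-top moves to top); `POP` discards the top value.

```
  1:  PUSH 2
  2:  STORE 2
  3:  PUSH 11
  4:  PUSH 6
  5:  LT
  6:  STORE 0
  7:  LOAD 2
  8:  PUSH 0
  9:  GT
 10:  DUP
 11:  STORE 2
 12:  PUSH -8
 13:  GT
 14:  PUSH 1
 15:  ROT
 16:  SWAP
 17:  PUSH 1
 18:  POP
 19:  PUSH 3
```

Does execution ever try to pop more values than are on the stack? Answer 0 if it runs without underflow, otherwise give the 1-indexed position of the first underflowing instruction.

PUSH 2  -> 2
STORE 2 -> (empty)
PUSH 11 -> 11
PUSH 6  -> 11 6
LT      -> 0
STORE 0 -> (empty)
LOAD 2  -> 2
PUSH 0  -> 2 0
GT      -> 1
DUP     -> 1 1
STORE 2 -> 1
PUSH -8 -> 1 -8
GT      -> 1
PUSH 1  -> 1 1
ROT  — needs 3 operands, stack has 2 → underflow

15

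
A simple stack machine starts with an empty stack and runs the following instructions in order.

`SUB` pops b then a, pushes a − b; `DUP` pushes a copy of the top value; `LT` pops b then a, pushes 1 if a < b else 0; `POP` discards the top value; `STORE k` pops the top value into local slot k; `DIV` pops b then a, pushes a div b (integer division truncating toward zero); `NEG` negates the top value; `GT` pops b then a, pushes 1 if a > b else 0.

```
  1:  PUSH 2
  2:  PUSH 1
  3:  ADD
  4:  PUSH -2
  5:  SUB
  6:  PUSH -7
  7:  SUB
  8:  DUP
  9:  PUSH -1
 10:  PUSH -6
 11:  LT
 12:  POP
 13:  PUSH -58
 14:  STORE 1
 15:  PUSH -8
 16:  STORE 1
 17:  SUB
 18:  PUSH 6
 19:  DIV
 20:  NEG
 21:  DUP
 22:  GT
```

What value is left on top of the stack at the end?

PUSH 2   -> [2]
PUSH 1   -> [2, 1]
ADD      -> [3]
PUSH -2  -> [3, -2]
SUB      -> [5]
PUSH -7  -> [5, -7]
SUB      -> [12]
DUP      -> [12, 12]
PUSH -1  -> [12, 12, -1]
PUSH -6  -> [12, 12, -1, -6]
LT       -> [12, 12, 0]
POP      -> [12, 12]
PUSH -58 -> [12, 12, -58]
STORE 1  -> [12, 12]
PUSH -8  -> [12, 12, -8]
STORE 1  -> [12, 12]
SUB      -> [0]
PUSH 6   -> [0, 6]
DIV      -> [0]
NEG      -> [0]
DUP      -> [0, 0]
GT       -> [0]

0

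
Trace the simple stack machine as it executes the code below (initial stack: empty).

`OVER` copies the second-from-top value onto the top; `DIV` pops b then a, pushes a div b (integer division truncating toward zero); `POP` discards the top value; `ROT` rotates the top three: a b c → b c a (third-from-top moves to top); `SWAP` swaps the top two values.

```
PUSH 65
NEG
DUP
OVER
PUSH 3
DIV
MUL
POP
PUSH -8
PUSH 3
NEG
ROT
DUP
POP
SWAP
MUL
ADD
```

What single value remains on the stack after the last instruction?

PUSH 65 → 65
NEG     → -65
DUP     → -65 -65
OVER    → -65 -65 -65
PUSH 3  → -65 -65 -65 3
DIV     → -65 -65 -21
MUL     → -65 1365
POP     → -65
PUSH -8 → -65 -8
PUSH 3  → -65 -8 3
NEG     → -65 -8 -3
ROT     → -8 -3 -65
DUP     → -8 -3 -65 -65
POP     → -8 -3 -65
SWAP    → -8 -65 -3
MUL     → -8 195
ADD     → 187

187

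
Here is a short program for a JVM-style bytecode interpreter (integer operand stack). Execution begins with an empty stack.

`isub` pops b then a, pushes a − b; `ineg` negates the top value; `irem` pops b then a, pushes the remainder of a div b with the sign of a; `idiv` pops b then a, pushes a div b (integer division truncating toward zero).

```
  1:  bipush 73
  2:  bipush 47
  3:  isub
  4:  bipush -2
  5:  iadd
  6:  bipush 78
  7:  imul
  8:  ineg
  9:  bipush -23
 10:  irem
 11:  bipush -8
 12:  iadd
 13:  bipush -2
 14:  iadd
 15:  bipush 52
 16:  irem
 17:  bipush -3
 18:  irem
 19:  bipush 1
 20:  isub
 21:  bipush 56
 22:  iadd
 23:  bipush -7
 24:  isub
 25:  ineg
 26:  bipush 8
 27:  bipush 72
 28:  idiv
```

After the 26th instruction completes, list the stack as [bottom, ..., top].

bipush 73   73
bipush 47   73 47
isub        26
bipush -2   26 -2
iadd        24
bipush 78   24 78
imul        1872
ineg        -1872
bipush -23  -1872 -23
irem        -9
bipush -8   -9 -8
iadd        -17
bipush -2   -17 -2
iadd        -19
bipush 52   -19 52
irem        -19
bipush -3   -19 -3
irem        -1
bipush 1    -1 1
isub        -2
bipush 56   -2 56
iadd        54
bipush -7   54 -7
isub        61
ineg        -61
bipush 8    -61 8

[-61, 8]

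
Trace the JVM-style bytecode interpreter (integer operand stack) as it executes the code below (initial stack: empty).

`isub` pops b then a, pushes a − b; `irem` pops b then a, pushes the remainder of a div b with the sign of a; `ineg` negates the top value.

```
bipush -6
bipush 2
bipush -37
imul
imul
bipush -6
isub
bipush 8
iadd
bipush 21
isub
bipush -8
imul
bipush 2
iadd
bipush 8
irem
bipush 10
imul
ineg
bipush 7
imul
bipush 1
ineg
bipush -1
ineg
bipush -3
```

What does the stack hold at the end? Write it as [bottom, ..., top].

bipush -6   -6
bipush 2    -6 2
bipush -37  -6 2 -37
imul        -6 -74
imul        444
bipush -6   444 -6
isub        450
bipush 8    450 8
iadd        458
bipush 21   458 21
isub        437
bipush -8   437 -8
imul        -3496
bipush 2    -3496 2
iadd        -3494
bipush 8    -3494 8
irem        -6
bipush 10   -6 10
imul        -60
ineg        60
bipush 7    60 7
imul        420
bipush 1    420 1
ineg        420 -1
bipush -1   420 -1 -1
ineg        420 -1 1
bipush -3   420 -1 1 -3

[420, -1, 1, -3]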